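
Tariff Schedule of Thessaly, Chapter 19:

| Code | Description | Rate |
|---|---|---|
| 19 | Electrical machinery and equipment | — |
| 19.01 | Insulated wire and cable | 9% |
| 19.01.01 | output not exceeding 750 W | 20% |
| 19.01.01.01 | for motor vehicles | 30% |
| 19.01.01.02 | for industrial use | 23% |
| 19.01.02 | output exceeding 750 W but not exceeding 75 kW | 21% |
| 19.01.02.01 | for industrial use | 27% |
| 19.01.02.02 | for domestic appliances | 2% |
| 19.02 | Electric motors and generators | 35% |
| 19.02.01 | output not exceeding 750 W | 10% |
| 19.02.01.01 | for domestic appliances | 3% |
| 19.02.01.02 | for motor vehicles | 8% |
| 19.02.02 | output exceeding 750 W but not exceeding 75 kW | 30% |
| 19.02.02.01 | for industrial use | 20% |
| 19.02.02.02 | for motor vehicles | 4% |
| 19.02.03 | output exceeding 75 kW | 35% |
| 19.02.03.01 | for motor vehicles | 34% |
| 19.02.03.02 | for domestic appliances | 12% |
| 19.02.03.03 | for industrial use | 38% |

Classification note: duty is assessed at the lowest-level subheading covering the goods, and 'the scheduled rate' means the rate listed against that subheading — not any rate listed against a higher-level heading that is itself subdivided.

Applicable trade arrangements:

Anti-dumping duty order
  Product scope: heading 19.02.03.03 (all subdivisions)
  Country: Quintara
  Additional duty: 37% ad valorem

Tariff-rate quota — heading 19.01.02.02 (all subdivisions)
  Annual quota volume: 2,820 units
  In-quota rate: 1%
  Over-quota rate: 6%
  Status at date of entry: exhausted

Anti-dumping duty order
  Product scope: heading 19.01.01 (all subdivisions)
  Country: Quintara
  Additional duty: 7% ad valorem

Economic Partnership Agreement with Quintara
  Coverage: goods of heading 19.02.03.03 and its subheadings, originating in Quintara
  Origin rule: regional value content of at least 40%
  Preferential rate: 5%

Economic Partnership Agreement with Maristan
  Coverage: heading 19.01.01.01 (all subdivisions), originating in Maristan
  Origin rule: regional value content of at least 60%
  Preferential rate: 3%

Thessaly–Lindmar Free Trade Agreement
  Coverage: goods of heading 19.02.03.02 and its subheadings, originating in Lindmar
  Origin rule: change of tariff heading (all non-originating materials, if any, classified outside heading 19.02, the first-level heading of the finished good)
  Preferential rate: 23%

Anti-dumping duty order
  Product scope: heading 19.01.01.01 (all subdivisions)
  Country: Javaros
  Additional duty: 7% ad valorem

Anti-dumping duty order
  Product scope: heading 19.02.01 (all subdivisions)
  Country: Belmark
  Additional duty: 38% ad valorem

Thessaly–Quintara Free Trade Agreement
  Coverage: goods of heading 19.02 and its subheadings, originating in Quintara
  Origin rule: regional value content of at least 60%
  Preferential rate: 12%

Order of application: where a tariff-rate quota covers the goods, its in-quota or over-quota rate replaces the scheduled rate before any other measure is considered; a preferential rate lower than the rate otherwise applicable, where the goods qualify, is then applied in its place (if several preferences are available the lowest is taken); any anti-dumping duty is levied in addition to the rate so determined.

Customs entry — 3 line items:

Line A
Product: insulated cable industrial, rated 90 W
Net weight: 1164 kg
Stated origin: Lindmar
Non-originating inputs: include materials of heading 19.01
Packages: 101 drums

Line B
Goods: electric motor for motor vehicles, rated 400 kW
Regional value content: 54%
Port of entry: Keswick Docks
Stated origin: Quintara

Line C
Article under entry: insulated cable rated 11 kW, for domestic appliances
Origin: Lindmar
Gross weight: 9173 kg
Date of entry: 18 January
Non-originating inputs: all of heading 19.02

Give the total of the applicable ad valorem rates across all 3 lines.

Line A: insulated cable → 19.01; rated 90 W → 19.01.01; industrial → 19.01.01.02. Scheduled 23%. Lindmar agreement on 19.02.03.02: 19.01.01.02 not covered. → 23%.
Line B: electric motor → 19.02; rated 400 kW → 19.02.03; for motor vehicles → 19.02.03.01. Scheduled 34%. Quintara agreement on 19.02.03.03: 19.02.03.01 not covered; Quintara agreement on 19.02: RVC < 60%. → 34%.
Line C: insulated cable → 19.01; rated 11 kW → 19.01.02; for domestic appliances → 19.01.02.02. Scheduled 2%. quota on 19.01.02.02 exhausted → over-quota 6%; Lindmar agreement on 19.02.03.02: 19.01.02.02 not covered. → 6%.
Sum: 23% + 34% + 6% = 63%.

63%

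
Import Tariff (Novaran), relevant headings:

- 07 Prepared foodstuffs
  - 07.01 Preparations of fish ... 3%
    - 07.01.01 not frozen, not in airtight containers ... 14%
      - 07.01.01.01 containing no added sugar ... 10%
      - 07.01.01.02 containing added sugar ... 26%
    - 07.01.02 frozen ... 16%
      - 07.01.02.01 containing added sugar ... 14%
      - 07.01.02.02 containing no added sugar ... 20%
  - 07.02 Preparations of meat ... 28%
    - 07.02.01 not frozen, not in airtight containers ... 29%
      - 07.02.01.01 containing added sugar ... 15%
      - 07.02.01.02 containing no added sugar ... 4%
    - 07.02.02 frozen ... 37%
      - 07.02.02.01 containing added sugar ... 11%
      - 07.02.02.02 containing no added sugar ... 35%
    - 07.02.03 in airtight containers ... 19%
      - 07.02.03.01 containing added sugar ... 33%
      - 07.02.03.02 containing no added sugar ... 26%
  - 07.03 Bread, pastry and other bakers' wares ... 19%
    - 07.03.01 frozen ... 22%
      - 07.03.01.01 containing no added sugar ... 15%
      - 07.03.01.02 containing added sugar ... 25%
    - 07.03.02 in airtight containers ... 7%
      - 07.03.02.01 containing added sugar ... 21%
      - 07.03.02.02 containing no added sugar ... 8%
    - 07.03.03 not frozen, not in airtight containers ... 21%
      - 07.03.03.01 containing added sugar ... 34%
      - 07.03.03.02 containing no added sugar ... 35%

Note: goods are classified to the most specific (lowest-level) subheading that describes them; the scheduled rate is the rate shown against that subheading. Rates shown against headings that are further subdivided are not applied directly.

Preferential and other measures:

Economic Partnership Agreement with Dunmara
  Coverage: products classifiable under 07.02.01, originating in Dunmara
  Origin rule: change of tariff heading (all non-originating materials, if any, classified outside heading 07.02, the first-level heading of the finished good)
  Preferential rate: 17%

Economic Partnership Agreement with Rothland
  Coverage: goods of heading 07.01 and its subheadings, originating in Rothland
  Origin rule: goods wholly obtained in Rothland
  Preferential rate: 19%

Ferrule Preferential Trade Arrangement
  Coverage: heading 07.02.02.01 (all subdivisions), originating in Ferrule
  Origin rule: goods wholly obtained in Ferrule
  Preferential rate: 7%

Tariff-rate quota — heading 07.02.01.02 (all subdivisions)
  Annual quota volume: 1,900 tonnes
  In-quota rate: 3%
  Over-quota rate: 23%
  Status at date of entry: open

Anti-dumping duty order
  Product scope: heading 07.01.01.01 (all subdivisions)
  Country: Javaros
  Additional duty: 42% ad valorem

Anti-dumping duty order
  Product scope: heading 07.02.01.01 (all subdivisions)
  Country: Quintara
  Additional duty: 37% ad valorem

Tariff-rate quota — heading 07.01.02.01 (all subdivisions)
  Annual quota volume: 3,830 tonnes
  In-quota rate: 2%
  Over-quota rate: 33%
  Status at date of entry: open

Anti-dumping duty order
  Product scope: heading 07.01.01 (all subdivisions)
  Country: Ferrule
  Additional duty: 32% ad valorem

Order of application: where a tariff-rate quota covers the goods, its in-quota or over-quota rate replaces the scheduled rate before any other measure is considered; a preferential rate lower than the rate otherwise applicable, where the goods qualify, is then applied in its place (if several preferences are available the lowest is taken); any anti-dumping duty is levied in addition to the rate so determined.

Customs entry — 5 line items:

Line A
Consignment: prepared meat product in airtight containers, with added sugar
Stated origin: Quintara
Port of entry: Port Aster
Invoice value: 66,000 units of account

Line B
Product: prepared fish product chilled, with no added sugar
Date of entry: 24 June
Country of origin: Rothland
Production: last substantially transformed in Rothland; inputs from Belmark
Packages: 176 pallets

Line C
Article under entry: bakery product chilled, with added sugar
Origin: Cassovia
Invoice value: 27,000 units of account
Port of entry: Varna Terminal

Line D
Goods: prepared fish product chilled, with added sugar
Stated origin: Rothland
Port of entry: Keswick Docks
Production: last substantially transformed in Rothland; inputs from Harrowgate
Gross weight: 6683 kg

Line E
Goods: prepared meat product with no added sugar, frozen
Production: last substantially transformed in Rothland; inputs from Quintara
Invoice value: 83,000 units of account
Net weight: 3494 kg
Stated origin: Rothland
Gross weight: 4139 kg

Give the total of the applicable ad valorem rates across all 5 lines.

138%

Line A: prepared meat product → 07.02; in airtight containers → 07.02.03; with added sugar → 07.02.03.01. Scheduled 33%. No special measure applies. → 33%.
Line B: prepared fish product → 07.01; chilled → 07.01.01; with no added sugar → 07.01.01.01. Scheduled 10%. Rothland agreement on 07.01: not wholly obtained. → 10%.
Line C: bakery product → 07.03; chilled → 07.03.03; with added sugar → 07.03.03.01. Scheduled 34%. No special measure applies. → 34%.
Line D: prepared fish product → 07.01; chilled → 07.01.01; with added sugar → 07.01.01.02. Scheduled 26%. Rothland agreement on 07.01: not wholly obtained. → 26%.
Line E: prepared meat product → 07.02; frozen → 07.02.02; with no added sugar → 07.02.02.02. Scheduled 35%. Rothland agreement on 07.01: 07.02.02.02 not covered. → 35%.
Sum: 33% + 10% + 34% + 26% + 35% = 138%.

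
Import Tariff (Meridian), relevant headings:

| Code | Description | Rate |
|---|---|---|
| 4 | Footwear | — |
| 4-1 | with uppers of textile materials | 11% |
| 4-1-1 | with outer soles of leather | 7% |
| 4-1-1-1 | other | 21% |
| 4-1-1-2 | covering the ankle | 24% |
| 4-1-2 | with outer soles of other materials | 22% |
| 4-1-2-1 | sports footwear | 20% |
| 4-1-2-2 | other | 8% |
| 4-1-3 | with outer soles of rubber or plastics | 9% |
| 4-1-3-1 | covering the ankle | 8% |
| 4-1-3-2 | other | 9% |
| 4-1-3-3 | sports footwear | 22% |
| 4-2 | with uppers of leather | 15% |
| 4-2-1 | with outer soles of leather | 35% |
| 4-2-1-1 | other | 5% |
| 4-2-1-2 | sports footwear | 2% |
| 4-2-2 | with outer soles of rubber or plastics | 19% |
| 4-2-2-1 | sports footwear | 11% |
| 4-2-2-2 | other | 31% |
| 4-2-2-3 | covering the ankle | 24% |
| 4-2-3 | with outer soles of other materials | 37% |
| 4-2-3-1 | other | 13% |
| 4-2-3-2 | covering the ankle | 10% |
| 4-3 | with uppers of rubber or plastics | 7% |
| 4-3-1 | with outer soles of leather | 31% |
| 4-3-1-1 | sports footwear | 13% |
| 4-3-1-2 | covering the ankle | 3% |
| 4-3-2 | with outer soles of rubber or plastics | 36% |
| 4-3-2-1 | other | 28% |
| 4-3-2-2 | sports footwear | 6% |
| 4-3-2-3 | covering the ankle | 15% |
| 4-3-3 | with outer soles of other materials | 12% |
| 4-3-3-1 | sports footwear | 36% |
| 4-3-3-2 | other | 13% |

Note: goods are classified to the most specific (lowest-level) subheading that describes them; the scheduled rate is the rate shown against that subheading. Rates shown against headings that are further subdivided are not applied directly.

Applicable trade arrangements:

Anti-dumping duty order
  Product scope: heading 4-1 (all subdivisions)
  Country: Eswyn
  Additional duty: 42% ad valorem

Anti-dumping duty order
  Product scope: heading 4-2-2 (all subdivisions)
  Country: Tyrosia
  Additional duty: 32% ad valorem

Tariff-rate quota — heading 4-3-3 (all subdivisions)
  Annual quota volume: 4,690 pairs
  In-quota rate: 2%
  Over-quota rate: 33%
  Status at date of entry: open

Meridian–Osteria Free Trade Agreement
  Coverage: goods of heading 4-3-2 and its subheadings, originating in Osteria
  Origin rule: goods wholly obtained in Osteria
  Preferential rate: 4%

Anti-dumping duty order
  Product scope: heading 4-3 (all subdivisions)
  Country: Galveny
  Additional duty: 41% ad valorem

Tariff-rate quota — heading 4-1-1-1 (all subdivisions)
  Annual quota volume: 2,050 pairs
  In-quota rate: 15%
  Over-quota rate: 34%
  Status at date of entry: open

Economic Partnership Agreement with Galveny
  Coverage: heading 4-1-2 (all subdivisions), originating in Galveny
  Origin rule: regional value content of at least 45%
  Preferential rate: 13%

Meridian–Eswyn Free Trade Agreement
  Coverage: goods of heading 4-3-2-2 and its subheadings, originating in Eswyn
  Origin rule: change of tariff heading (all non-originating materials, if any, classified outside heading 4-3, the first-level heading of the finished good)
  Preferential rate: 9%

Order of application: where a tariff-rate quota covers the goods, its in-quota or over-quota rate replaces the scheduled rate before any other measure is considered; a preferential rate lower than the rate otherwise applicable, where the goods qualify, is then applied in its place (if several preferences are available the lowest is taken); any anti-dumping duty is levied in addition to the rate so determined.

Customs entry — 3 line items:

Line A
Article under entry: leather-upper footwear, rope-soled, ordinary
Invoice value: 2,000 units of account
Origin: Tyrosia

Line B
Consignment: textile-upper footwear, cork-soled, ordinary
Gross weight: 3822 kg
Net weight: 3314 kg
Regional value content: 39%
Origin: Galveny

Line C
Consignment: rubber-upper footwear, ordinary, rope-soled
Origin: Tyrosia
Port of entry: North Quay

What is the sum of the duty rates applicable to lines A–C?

23%

Line A: leather-upper → 4-2; rope-soled → 4-2-3; ordinary → 4-2-3-1. Scheduled 13%. No special measure applies. → 13%.
Line B: textile-upper → 4-1; cork-soled → 4-1-2; ordinary → 4-1-2-2. Scheduled 8%. Galveny agreement on 4-1-2: RVC < 45%. → 8%.
Line C: rubber-upper → 4-3; rope-soled → 4-3-3; ordinary → 4-3-3-2. Scheduled 13%. quota on 4-3-3 open → in-quota 2%. → 2%.
Sum: 13% + 8% + 2% = 23%.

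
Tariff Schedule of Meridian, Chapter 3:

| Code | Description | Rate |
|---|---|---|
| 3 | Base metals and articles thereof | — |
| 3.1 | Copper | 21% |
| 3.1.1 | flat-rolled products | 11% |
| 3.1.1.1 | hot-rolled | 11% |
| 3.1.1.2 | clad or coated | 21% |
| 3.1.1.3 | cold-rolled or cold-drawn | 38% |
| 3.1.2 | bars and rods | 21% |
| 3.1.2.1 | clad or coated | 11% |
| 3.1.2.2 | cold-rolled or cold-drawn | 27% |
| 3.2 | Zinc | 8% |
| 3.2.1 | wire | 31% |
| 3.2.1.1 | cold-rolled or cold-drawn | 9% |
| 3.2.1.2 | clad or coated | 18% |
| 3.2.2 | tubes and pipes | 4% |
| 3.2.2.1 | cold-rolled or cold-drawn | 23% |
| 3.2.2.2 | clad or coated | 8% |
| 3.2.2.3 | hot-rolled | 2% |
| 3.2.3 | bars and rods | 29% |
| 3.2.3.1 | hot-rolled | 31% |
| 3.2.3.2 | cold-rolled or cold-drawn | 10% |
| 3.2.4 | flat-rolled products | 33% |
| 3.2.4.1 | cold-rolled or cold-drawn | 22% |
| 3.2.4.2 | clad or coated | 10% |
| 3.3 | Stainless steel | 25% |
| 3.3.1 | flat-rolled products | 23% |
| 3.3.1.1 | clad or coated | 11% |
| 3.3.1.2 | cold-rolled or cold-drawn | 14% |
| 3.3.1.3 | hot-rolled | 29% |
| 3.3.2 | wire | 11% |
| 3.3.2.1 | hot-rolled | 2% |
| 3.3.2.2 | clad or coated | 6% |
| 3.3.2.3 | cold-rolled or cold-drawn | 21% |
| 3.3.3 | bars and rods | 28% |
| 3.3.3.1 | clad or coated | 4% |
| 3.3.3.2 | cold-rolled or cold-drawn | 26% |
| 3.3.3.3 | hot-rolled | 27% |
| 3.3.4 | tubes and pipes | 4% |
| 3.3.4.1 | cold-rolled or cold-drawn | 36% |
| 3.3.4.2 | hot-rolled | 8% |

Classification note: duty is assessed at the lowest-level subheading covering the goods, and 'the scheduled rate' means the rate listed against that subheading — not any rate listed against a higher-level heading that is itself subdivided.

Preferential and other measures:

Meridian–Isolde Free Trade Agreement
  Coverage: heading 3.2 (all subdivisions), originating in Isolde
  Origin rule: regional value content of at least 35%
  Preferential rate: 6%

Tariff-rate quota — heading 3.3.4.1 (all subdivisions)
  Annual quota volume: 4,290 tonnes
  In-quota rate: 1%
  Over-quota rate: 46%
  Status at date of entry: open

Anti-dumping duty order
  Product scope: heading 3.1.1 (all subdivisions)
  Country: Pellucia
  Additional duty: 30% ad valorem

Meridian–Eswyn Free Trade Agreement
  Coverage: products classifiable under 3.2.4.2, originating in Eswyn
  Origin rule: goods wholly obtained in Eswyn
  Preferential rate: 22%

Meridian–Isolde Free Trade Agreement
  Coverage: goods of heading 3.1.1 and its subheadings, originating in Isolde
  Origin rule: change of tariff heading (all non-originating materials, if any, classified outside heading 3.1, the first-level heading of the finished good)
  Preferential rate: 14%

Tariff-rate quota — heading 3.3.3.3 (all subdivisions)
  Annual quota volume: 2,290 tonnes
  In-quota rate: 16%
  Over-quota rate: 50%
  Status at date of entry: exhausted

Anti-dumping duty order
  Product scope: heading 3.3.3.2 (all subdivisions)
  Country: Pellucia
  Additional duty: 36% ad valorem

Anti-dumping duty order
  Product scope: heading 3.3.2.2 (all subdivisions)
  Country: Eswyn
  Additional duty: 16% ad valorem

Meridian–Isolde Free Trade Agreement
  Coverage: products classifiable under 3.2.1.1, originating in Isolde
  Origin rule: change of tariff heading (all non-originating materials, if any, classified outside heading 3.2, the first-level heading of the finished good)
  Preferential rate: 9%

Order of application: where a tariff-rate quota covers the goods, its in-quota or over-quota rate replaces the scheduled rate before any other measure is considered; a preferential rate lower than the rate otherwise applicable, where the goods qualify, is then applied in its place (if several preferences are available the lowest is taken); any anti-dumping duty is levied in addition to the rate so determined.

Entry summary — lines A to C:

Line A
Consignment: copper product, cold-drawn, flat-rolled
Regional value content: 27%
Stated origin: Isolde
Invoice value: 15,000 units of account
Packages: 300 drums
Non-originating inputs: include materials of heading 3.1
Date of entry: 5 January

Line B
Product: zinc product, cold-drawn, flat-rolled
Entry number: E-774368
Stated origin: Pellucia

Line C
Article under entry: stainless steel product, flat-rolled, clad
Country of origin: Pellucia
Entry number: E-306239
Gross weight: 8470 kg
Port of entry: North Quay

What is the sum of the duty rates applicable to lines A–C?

Line A: copper → 3.1; flat-rolled → 3.1.1; cold-drawn → 3.1.1.3. Scheduled 38%. Isolde agreement on 3.2: 3.1.1.3 not covered; Isolde agreement on 3.1.1: CTH not met; Isolde agreement on 3.2.1.1: 3.1.1.3 not covered. → 38%.
Line B: zinc → 3.2; flat-rolled → 3.2.4; cold-drawn → 3.2.4.1. Scheduled 22%. No special measure applies. → 22%.
Line C: stainless steel → 3.3; flat-rolled → 3.3.1; clad → 3.3.1.1. Scheduled 11%. No special measure applies. → 11%.
Sum: 38% + 22% + 11% = 71%.

71%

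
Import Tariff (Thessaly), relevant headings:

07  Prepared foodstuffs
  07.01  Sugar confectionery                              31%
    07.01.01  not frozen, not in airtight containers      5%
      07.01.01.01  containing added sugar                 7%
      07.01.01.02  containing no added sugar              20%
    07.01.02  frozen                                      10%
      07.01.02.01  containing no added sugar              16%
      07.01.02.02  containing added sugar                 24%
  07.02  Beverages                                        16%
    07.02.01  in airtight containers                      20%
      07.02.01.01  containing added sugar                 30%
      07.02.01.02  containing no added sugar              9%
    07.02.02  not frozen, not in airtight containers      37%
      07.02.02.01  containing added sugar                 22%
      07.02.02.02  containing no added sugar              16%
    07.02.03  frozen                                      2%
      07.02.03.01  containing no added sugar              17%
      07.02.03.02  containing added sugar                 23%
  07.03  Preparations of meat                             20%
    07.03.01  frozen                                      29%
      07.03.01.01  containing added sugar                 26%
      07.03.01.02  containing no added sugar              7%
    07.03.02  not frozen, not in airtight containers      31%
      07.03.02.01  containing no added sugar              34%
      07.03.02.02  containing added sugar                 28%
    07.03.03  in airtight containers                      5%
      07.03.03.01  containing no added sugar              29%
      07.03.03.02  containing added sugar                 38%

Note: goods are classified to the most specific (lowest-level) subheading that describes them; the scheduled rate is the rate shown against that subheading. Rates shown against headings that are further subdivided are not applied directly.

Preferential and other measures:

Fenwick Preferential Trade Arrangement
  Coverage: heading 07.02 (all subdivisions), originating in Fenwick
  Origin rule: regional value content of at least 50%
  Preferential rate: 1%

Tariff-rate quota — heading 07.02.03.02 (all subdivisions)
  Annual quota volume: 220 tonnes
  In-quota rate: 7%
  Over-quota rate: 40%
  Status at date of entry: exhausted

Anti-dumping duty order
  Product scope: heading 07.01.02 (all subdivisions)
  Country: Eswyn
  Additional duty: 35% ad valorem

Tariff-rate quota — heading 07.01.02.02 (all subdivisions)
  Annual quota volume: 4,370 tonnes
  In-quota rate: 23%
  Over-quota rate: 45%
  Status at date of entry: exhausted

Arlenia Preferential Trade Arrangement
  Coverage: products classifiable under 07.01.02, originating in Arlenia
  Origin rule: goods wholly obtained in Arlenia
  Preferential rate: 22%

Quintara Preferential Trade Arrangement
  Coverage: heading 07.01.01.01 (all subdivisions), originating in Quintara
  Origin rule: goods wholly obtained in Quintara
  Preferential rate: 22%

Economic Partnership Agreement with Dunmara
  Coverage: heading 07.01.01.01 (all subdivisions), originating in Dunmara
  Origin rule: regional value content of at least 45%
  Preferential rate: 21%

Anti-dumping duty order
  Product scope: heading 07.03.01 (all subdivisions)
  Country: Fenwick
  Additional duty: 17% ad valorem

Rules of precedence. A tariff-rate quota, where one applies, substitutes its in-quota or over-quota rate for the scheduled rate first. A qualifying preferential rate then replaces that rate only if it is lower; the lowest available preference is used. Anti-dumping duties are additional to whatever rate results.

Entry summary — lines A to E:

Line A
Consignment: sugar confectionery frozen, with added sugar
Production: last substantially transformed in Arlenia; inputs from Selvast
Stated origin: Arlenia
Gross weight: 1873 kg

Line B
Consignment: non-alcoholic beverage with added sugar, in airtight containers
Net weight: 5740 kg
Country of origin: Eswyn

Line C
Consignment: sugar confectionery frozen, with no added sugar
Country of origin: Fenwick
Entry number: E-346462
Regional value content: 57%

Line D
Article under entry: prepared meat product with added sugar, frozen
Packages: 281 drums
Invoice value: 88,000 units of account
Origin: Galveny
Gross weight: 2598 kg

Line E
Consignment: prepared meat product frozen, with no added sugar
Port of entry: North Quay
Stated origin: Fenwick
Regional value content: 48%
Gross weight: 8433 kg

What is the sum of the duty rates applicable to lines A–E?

141%

Line A: sugar confectionery → 07.01; frozen → 07.01.02; with added sugar → 07.01.02.02. Scheduled 24%. quota on 07.01.02.02 exhausted → over-quota 45%; Arlenia agreement on 07.01.02: not wholly obtained. → 45%.
Line B: non-alcoholic beverage → 07.02; in airtight containers → 07.02.01; with added sugar → 07.02.01.01. Scheduled 30%. No special measure applies. → 30%.
Line C: sugar confectionery → 07.01; frozen → 07.01.02; with no added sugar → 07.01.02.01. Scheduled 16%. Fenwick agreement on 07.02: 07.01.02.01 not covered. → 16%.
Line D: prepared meat product → 07.03; frozen → 07.03.01; with added sugar → 07.03.01.01. Scheduled 26%. No special measure applies. → 26%.
Line E: prepared meat product → 07.03; frozen → 07.03.01; with no added sugar → 07.03.01.02. Scheduled 7%. Fenwick agreement on 07.02: 07.03.01.02 not covered; anti-dumping (Fenwick, 07.03.01): +17%; total 7% + 17% = 24%. → 24%.
Sum: 45% + 30% + 16% + 26% + 24% = 141%.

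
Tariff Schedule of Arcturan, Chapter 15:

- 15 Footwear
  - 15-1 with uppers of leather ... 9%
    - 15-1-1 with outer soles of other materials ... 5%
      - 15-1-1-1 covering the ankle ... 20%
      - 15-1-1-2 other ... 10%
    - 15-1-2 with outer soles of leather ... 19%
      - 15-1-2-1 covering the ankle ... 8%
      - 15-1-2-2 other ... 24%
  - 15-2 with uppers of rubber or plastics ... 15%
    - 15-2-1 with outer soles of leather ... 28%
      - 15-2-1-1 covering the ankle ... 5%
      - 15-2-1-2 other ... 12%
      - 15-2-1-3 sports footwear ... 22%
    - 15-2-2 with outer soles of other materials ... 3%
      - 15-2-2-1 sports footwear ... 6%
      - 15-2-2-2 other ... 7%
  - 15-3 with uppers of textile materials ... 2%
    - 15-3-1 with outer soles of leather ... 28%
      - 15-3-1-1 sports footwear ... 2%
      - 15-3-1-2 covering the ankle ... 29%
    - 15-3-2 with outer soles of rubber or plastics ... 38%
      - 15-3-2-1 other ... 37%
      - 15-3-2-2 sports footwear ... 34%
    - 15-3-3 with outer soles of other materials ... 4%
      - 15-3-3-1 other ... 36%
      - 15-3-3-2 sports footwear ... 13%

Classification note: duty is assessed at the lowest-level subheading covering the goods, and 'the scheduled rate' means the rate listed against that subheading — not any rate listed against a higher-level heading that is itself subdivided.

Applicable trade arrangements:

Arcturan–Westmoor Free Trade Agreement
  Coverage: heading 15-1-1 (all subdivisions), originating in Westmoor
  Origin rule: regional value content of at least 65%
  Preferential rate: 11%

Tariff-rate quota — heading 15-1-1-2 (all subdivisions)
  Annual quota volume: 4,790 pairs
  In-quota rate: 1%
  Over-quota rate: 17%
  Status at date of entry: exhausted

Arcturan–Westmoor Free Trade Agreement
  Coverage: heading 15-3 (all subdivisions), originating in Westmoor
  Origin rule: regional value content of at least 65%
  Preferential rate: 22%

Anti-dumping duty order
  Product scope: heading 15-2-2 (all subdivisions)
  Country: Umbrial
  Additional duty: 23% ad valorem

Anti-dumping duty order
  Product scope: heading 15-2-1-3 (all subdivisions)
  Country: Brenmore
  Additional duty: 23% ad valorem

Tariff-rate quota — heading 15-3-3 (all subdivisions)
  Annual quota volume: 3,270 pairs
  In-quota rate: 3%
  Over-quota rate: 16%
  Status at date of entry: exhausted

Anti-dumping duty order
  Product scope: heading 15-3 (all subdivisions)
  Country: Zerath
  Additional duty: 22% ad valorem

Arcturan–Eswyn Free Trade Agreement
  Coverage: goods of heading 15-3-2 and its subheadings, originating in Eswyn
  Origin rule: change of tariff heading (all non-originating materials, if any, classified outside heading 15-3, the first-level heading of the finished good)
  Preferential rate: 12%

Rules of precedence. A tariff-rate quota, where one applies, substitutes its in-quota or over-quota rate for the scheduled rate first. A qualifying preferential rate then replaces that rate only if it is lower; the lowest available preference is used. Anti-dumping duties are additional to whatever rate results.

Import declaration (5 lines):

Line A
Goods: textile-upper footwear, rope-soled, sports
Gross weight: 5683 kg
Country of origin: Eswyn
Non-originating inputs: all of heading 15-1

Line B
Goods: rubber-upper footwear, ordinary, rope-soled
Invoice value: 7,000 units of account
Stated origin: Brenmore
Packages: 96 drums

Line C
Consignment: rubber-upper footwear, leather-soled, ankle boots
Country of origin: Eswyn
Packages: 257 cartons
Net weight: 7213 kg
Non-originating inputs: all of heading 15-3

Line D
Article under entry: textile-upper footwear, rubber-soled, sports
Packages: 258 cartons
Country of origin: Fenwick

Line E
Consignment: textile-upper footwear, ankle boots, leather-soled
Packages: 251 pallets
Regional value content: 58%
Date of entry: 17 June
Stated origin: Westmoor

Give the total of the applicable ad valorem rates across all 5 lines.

91%

Line A: textile-upper → 15-3; rope-soled → 15-3-3; sports → 15-3-3-2. Scheduled 13%. quota on 15-3-3 exhausted → over-quota 16%; Eswyn agreement on 15-3-2: 15-3-3-2 not covered. → 16%.
Line B: rubber-upper → 15-2; rope-soled → 15-2-2; ordinary → 15-2-2-2. Scheduled 7%. No special measure applies. → 7%.
Line C: rubber-upper → 15-2; leather-soled → 15-2-1; ankle boots → 15-2-1-1. Scheduled 5%. Eswyn agreement on 15-3-2: 15-2-1-1 not covered. → 5%.
Line D: textile-upper → 15-3; rubber-soled → 15-3-2; sports → 15-3-2-2. Scheduled 34%. No special measure applies. → 34%.
Line E: textile-upper → 15-3; leather-soled → 15-3-1; ankle boots → 15-3-1-2. Scheduled 29%. Westmoor agreement on 15-1-1: 15-3-1-2 not covered; Westmoor agreement on 15-3: RVC < 65%. → 29%.
Sum: 16% + 7% + 5% + 34% + 29% = 91%.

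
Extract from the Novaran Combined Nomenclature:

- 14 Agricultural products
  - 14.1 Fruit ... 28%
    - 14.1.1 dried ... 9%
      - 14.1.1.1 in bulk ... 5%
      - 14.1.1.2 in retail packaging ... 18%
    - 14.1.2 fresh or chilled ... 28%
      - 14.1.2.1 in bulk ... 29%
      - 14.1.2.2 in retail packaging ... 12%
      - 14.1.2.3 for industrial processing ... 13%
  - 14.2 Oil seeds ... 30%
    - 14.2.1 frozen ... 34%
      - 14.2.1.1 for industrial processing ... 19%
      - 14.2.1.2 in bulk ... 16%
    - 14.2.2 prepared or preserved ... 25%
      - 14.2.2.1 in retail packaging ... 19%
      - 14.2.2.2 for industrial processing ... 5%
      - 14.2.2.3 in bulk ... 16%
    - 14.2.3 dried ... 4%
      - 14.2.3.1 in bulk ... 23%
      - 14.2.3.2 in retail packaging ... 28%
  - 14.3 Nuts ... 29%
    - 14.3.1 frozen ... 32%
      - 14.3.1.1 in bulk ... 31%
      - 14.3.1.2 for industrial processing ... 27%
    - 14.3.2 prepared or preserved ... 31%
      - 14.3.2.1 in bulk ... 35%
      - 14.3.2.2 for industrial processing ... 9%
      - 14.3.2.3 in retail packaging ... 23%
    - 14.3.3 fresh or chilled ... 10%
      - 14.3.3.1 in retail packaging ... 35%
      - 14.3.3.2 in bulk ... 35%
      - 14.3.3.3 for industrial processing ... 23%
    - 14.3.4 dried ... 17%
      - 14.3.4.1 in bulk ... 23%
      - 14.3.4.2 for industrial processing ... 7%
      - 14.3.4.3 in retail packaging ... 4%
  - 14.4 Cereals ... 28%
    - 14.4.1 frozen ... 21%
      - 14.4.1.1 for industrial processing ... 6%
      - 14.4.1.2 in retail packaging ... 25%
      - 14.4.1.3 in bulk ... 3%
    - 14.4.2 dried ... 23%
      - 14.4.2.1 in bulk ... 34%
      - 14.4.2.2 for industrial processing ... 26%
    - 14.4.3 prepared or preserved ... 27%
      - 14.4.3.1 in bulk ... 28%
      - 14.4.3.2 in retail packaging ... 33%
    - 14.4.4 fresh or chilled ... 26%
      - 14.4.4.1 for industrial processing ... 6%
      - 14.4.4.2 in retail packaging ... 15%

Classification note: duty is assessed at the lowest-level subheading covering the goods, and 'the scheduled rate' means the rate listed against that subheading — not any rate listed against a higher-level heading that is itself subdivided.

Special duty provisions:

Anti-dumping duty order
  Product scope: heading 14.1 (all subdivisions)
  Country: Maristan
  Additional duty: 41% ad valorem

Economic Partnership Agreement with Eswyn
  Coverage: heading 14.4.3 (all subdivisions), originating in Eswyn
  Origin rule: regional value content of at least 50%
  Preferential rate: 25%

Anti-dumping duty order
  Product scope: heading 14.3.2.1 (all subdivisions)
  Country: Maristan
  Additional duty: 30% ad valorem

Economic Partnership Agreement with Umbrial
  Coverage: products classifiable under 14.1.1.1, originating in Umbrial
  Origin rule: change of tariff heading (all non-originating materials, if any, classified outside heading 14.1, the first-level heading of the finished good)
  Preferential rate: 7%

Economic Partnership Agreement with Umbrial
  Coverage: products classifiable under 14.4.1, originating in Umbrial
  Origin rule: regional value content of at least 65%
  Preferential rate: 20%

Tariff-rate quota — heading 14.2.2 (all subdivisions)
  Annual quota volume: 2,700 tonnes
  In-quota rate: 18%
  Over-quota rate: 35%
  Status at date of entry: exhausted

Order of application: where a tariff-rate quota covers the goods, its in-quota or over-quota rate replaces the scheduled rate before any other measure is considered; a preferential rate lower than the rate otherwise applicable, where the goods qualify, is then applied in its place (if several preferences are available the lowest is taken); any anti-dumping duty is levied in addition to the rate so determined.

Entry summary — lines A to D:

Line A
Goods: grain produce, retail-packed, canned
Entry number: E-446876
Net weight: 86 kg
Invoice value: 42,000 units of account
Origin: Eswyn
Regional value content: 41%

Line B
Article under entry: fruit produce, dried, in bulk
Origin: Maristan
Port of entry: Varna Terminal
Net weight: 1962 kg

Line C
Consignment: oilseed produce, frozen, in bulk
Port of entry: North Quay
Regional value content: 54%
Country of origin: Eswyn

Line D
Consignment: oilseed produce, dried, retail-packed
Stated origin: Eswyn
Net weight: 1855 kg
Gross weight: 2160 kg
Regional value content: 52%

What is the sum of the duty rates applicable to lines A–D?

Line A: grain → 14.4; canned → 14.4.3; retail-packed → 14.4.3.2. Scheduled 33%. Eswyn agreement on 14.4.3: RVC < 50%. → 33%.
Line B: fruit → 14.1; dried → 14.1.1; in bulk → 14.1.1.1. Scheduled 5%. anti-dumping (Maristan, 14.1): +41%; total 5% + 41% = 46%. → 46%.
Line C: oilseed → 14.2; frozen → 14.2.1; in bulk → 14.2.1.2. Scheduled 16%. Eswyn agreement on 14.4.3: 14.2.1.2 not covered. → 16%.
Line D: oilseed → 14.2; dried → 14.2.3; retail-packed → 14.2.3.2. Scheduled 28%. Eswyn agreement on 14.4.3: 14.2.3.2 not covered. → 28%.
Sum: 33% + 46% + 16% + 28% = 123%.

123%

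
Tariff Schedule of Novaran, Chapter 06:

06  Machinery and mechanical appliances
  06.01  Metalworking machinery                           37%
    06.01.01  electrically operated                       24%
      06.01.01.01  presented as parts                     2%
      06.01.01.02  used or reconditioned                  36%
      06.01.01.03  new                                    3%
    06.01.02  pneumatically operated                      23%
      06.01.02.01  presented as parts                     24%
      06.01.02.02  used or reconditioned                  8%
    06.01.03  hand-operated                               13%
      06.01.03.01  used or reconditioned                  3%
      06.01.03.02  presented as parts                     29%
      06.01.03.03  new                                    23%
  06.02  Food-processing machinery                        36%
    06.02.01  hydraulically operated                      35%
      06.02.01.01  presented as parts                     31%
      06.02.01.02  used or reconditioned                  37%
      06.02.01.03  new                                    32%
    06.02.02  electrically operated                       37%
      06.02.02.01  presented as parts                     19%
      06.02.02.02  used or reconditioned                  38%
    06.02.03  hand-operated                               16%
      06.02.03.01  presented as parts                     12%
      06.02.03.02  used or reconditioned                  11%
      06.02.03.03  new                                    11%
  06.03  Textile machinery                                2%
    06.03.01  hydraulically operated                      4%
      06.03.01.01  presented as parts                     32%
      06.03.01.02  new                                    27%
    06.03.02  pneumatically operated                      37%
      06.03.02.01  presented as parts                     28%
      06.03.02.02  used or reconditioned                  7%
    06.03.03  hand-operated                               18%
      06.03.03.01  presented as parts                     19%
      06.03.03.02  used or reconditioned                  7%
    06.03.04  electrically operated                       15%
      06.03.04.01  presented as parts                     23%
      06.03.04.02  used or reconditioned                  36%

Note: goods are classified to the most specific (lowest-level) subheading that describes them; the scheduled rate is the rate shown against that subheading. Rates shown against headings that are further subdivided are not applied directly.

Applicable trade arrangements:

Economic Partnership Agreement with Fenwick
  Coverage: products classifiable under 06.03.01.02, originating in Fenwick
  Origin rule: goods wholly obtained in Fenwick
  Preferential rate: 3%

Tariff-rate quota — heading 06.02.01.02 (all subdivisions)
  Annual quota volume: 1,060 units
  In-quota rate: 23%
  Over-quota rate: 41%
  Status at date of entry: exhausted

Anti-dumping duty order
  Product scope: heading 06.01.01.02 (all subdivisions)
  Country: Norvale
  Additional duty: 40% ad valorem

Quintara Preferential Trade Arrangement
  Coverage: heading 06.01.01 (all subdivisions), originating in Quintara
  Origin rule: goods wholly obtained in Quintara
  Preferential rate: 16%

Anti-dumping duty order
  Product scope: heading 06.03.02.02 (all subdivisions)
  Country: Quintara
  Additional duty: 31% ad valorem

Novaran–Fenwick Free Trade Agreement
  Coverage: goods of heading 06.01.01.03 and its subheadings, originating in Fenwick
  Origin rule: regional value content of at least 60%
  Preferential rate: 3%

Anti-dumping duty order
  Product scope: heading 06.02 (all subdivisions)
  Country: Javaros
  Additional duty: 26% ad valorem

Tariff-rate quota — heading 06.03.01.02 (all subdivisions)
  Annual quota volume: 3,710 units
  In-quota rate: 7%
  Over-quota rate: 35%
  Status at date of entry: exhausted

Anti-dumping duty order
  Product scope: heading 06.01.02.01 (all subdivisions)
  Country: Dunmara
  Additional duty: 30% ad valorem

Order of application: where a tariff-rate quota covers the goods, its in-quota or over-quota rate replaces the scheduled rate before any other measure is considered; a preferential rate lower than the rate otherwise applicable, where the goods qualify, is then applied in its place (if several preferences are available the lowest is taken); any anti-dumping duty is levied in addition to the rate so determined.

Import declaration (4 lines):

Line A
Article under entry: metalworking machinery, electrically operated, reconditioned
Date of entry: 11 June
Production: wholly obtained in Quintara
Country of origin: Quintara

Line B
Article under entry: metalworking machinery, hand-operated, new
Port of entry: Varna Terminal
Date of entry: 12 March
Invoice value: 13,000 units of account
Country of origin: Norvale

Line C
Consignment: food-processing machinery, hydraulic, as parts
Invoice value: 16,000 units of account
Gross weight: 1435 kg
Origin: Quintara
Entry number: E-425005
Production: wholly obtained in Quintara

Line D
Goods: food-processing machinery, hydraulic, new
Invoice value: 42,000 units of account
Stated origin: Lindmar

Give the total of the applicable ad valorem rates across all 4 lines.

Line A: metalworking → 06.01; electrically operated → 06.01.01; reconditioned → 06.01.01.02. Scheduled 36%. Quintara agreement on 06.01.01: wholly obtained → 16% available; preferential 16%. → 16%.
Line B: metalworking → 06.01; hand-operated → 06.01.03; new → 06.01.03.03. Scheduled 23%. No special measure applies. → 23%.
Line C: food-processing → 06.02; hydraulic → 06.02.01; as parts → 06.02.01.01. Scheduled 31%. Quintara agreement on 06.01.01: 06.02.01.01 not covered. → 31%.
Line D: food-processing → 06.02; hydraulic → 06.02.01; new → 06.02.01.03. Scheduled 32%. No special measure applies. → 32%.
Sum: 16% + 23% + 31% + 32% = 102%.

102%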